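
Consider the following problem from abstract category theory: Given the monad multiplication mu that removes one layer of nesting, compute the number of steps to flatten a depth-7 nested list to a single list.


Each application of mu: T^2 -> T removes one layer of nesting.
Starting at depth 7 (i.e., T^7(X)), we need to reach T(X).
Number of mu applications = 7 - 1 = 6

6


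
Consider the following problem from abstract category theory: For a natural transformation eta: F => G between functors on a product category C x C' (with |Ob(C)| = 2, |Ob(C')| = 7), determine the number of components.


A natural transformation eta: F => G assigns one component morphism per
object of the domain category.
The domain is the product category C x C', so
|Ob(C x C')| = |Ob(C)| * |Ob(C')| = 2 * 7 = 14.
Therefore eta has 14 component morphisms.

14


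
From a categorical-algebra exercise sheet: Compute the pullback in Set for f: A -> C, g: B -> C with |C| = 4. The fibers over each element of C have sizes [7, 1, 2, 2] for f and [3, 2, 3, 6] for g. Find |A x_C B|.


The pullback A x_C B consists of pairs (a, b) with f(a) = g(b).
For each element c in C, the fiber product has |f^-1(c)| * |g^-1(c)| elements.
Summing over C: 7 * 3 + 1 * 2 + 2 * 3 + 2 * 6
= 21 + 2 + 6 + 12 = 41

41


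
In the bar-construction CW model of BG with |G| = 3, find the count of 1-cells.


In the bar-construction CW model of BG, the n-cells are indexed by
n-tuples [g_1|...|g_n] of non-identity elements of G (degenerate
simplices with some g_i = e do not contribute cells), so there are
(|G| - 1)^n n-cells.
For dim = 1 with |G| = 3:
cells = (3 - 1)^1 = 2^1 = 2

2


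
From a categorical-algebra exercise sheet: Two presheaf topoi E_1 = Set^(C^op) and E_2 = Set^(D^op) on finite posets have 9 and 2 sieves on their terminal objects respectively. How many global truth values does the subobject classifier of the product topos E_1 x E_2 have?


In a product of presheaf topoi E_1 x E_2, the subobject classifier
is Omega = Omega_1 x Omega_2 (componentwise), so
|Omega(top)| = |Omega_1(top_1)| * |Omega_2(top_2)|.
= 9 * 2 = 18.

18


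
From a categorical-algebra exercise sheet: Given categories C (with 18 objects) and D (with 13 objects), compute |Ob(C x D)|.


The product category C x D has objects that are pairs (c, d).
Number of pairs = |Ob(C)| * |Ob(D)| = 18 * 13 = 234

234


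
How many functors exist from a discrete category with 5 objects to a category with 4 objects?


A functor from a discrete category C to D is determined by
where each object maps. Each of the 5 objects of C can map
to any of the 4 objects of D independently.
Number of functors = 4^5 = 1024

1024


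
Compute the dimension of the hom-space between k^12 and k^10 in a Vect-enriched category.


In Vect-enriched categories, Hom(k^n, k^m) is the space of m x n matrices.
dim(Hom(k^12, k^10)) = 10 * 12 = 120

120


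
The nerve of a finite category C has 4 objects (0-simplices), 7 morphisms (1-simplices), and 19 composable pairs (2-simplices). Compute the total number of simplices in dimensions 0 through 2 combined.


The 2-skeleton of the nerve N(C) consists of simplices in dimensions 0, 1, 2:
  |N(C)_0| = 4 (objects)
  |N(C)_1| = 7 (morphisms)
  |N(C)_2| = 19 (composable pairs)
Total = 4 + 7 + 19 = 30

30


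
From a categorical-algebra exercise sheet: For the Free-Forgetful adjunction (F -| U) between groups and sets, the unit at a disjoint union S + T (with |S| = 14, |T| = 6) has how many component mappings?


The unit eta_X: X -> U(F(X)) of the Free-Forgetful adjunction
maps each element of X to a generator of F(X). For X = S + T (disjoint
union in Set), |S + T| = |S| + |T|.
Total mappings = 14 + 6 = 20.

20


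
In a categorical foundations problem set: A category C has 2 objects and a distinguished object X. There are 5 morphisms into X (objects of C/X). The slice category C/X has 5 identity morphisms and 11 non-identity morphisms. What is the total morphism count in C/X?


In the slice category C/X, objects are morphisms to X.
Identity morphisms: 5 (one per object of C/X).
Non-identity morphisms: 11.
Total = 5 + 11 = 16

16


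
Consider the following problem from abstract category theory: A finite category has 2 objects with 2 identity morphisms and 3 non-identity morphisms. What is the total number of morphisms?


Each object has an identity morphism, giving 2 identities.
Adding the 3 non-identity morphisms:
Total = 2 + 3 = 5

5


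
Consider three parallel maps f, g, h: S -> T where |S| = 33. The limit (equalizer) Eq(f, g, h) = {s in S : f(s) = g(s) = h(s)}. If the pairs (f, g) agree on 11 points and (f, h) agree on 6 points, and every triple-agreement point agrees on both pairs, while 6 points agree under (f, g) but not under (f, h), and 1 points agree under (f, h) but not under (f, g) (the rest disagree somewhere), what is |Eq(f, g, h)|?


Eq(f, g, h) is the triple-agreement set: points in S where all three
maps take the same value. Using inclusion-exclusion on the pairwise data:
Pair (f, g) agrees on 11 points; pair (f, h) on 6 points.
Points agreeing under (f, g) but not (f, h) = 6; under (f, h) but not (f, g) = 1.
Triple-agreement = agreement-in-(f, g) minus points that agree under (f, g) but not (f, h):
|Eq(f, g, h)| = 11 - 6 = 5
(cross-check via (f, h): 6 - 1 = 5.)

5


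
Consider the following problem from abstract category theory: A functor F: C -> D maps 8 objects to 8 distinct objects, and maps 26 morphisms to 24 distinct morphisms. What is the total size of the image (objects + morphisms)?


The image of F consists of distinct objects and distinct morphisms.
|Im(F)| on objects = 8
|Im(F)| on morphisms = 24
Total image cardinality = 8 + 24 = 32

32


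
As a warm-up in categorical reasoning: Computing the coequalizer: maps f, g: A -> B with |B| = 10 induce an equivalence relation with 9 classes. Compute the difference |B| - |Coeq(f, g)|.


The coequalizer Coeq(f, g) = B / ~ has one element per equivalence class.
|B| = 10, |Coeq(f, g)| = 9.
|B| - |Coeq(f, g)| = 10 - 9 = 1.

1


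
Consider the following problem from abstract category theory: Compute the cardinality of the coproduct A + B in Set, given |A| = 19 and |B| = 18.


In Set, the coproduct A + B is the disjoint union.
|A + B| = |A| + |B| = 19 + 18 = 37

37


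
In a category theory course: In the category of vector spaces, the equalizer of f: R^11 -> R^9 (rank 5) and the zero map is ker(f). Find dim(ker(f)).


The equalizer of f and the zero map is ker(f).
By the rank-nullity theorem: dim(ker(f)) = dim(domain) - rank(f).
dim(ker(f)) = 11 - 5 = 6

6


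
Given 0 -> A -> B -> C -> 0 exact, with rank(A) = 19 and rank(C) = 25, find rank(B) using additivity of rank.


For a short exact sequence 0 -> A -> B -> C -> 0,
rank is additive: rank(B) = rank(A) + rank(C).
rank(B) = 19 + 25 = 44

44


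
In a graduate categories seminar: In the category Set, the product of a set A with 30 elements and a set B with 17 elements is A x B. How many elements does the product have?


In Set, the product A x B is the Cartesian product.
By the universal property, |A x B| = |A| * |B|.
|A x B| = 30 * 17 = 510

510


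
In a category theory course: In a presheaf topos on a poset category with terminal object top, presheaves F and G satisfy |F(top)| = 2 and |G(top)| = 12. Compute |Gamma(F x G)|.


Global sections of a presheaf on a poset with terminal top satisfy
Gamma(H) ~ H(top). Presheaves admit pointwise products, so
(F x G)(top) = F(top) x G(top) (Cartesian product).
|Gamma(F x G)| = |F(top)| * |G(top)| = 2 * 12 = 24.

24


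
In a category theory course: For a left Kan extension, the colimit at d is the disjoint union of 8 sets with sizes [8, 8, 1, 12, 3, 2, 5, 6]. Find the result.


Pointwise, the left Kan extension (Lan_F H)(d) is the colimit, indexed
by the comma category (F downarrow d), of H composed with the
projection (F downarrow d) -> C. Here that colimit is given
as a coproduct (disjoint union) of sets, so its cardinality is the
sum of the sizes of the summands.
Coproduct of sets with sizes: 8 + 8 + 1 + 12 + 3 + 2 + 5 + 6
= 45

45


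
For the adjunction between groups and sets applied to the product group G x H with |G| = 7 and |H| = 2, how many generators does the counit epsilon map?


The counit epsilon_K: F(U(K)) -> K of the Free-Forgetful adjunction
maps |K| generators of F(U(K)) into K. For K = G x H (the product group),
|G x H| = |G| * |H|.
Total generators mapped = 7 * 2 = 14.

14


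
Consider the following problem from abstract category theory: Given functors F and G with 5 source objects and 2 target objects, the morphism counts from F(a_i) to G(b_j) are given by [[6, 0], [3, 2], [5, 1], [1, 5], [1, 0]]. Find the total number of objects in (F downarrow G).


Objects of (F downarrow G) are triples (a, b, h: F(a)->G(b)).
The count equals the sum of all entries in the hom-matrix.
sum(row 0) = 6
sum(row 1) = 5
sum(row 2) = 6
sum(row 3) = 6
sum(row 4) = 1
Grand total = 24

24


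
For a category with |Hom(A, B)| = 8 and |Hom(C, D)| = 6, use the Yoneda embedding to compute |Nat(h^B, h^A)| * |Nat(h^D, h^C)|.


By the Yoneda lemma, Nat(h^B, h^A) is isomorphic to Hom(A, B),
so |Nat(h^B, h^A)| = |Hom(A, B)| and |Nat(h^D, h^C)| = |Hom(C, D)|.
|Hom(A, B)| = 8, |Hom(C, D)| = 6.
|Nat(h^B, h^A) x Nat(h^D, h^C)| = 8 * 6 = 48

48


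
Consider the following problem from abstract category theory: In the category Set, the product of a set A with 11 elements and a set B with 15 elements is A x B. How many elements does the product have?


In Set, the product A x B is the Cartesian product.
By the universal property, |A x B| = |A| * |B|.
|A x B| = 11 * 15 = 165

165


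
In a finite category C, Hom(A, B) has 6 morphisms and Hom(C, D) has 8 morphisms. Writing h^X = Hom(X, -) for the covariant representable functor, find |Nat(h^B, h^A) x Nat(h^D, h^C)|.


By the Yoneda lemma, Nat(h^B, h^A) is isomorphic to Hom(A, B),
so |Nat(h^B, h^A)| = |Hom(A, B)| and |Nat(h^D, h^C)| = |Hom(C, D)|.
|Hom(A, B)| = 6, |Hom(C, D)| = 8.
|Nat(h^B, h^A) x Nat(h^D, h^C)| = 6 * 8 = 48

48


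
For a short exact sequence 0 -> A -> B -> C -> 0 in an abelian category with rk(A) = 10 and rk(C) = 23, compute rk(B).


For a short exact sequence 0 -> A -> B -> C -> 0,
rank is additive: rank(B) = rank(A) + rank(C).
rank(B) = 10 + 23 = 33

33


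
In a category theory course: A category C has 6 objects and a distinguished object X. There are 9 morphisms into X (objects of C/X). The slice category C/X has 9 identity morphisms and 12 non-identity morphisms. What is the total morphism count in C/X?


In the slice category C/X, objects are morphisms to X.
Identity morphisms: 9 (one per object of C/X).
Non-identity morphisms: 12.
Total = 9 + 12 = 21

21


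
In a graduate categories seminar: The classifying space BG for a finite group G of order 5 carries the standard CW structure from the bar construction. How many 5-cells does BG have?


In the bar-construction CW model of BG, the n-cells are indexed by
n-tuples [g_1|...|g_n] of non-identity elements of G (degenerate
simplices with some g_i = e do not contribute cells), so there are
(|G| - 1)^n n-cells.
For dim = 5 with |G| = 5:
cells = (5 - 1)^5 = 4^5 = 1024

1024


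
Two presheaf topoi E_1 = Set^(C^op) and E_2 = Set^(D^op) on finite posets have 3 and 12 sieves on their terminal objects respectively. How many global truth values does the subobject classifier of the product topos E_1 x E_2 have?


In a product of presheaf topoi E_1 x E_2, the subobject classifier
is Omega = Omega_1 x Omega_2 (componentwise), so
|Omega(top)| = |Omega_1(top_1)| * |Omega_2(top_2)|.
= 3 * 12 = 36.

36


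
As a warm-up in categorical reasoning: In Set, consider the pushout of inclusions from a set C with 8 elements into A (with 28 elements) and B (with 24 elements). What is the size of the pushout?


The pushout A +_C B identifies the images of C in A and B.
|A +_C B| = |A| + |B| - |C| (for injections).
= 28 + 24 - 8 = 44

44


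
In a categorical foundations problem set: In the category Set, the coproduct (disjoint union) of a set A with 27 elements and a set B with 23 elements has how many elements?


In Set, the coproduct A + B is the disjoint union.
|A + B| = |A| + |B| = 27 + 23 = 50

50


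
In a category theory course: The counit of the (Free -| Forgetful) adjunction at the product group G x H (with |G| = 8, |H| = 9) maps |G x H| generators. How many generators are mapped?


The counit epsilon_K: F(U(K)) -> K of the Free-Forgetful adjunction
maps |K| generators of F(U(K)) into K. For K = G x H (the product group),
|G x H| = |G| * |H|.
Total generators mapped = 8 * 9 = 72.

72


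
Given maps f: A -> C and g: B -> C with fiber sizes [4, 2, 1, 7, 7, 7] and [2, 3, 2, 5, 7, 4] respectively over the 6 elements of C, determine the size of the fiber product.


The pullback A x_C B consists of pairs (a, b) with f(a) = g(b).
For each element c in C, the fiber product has |f^-1(c)| * |g^-1(c)| elements.
Summing over C: 4 * 2 + 2 * 3 + 1 * 2 + 7 * 5 + 7 * 7 + 7 * 4
= 8 + 6 + 2 + 35 + 49 + 28 = 128

128


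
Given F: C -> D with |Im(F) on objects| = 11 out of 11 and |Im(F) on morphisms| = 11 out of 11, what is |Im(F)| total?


The image of F consists of distinct objects and distinct morphisms.
|Im(F)| on objects = 11
|Im(F)| on morphisms = 11
Total image cardinality = 11 + 11 = 22

22


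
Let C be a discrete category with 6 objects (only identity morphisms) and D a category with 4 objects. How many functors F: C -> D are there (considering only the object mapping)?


A functor from a discrete category C to D is determined by
where each object maps. Each of the 6 objects of C can map
to any of the 4 objects of D independently.
Number of functors = 4^6 = 4096

4096


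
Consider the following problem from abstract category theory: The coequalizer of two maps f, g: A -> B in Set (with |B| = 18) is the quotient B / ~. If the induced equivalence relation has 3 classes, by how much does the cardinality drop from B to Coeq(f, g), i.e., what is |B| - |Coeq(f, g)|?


The coequalizer Coeq(f, g) = B / ~ has one element per equivalence class.
|B| = 18, |Coeq(f, g)| = 3.
|B| - |Coeq(f, g)| = 18 - 3 = 15.

15


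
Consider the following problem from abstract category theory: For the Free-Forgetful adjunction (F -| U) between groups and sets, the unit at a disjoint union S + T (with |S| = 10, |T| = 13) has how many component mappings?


The unit eta_X: X -> U(F(X)) of the Free-Forgetful adjunction
maps each element of X to a generator of F(X). For X = S + T (disjoint
union in Set), |S + T| = |S| + |T|.
Total mappings = 10 + 13 = 23.

23


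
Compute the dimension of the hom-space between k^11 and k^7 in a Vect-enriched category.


In Vect-enriched categories, Hom(k^n, k^m) is the space of m x n matrices.
dim(Hom(k^11, k^7)) = 7 * 11 = 77

77


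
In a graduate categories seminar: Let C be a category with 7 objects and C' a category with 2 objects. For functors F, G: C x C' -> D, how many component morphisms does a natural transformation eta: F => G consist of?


A natural transformation eta: F => G assigns one component morphism per
object of the domain category.
The domain is the product category C x C', so
|Ob(C x C')| = |Ob(C)| * |Ob(C')| = 7 * 2 = 14.
Therefore eta has 14 component morphisms.

14


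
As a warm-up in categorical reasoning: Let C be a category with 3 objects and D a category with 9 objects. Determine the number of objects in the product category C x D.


The product category C x D has objects that are pairs (c, d).
Number of pairs = |Ob(C)| * |Ob(D)| = 3 * 9 = 27

27


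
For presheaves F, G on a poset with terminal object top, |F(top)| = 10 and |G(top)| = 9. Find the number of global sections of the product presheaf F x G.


Global sections of a presheaf on a poset with terminal top satisfy
Gamma(H) ~ H(top). Presheaves admit pointwise products, so
(F x G)(top) = F(top) x G(top) (Cartesian product).
|Gamma(F x G)| = |F(top)| * |G(top)| = 10 * 9 = 90.

90


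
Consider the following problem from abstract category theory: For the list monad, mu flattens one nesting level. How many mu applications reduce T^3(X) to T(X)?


Each application of mu: T^2 -> T removes one layer of nesting.
Starting at depth 3 (i.e., T^3(X)), we need to reach T(X).
Number of mu applications = 3 - 1 = 2

2


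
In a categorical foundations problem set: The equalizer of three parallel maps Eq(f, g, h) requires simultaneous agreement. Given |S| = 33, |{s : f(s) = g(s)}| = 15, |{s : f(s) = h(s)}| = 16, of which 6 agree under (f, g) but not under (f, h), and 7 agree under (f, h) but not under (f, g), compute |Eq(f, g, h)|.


Eq(f, g, h) is the triple-agreement set: points in S where all three
maps take the same value. Using inclusion-exclusion on the pairwise data:
Pair (f, g) agrees on 15 points; pair (f, h) on 16 points.
Points agreeing under (f, g) but not (f, h) = 6; under (f, h) but not (f, g) = 7.
Triple-agreement = agreement-in-(f, g) minus points that agree under (f, g) but not (f, h):
|Eq(f, g, h)| = 15 - 6 = 9
(cross-check via (f, h): 16 - 7 = 9.)

9


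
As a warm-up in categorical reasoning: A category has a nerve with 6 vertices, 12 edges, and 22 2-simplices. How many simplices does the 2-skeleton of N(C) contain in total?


The 2-skeleton of the nerve N(C) consists of simplices in dimensions 0, 1, 2:
  |N(C)_0| = 6 (objects)
  |N(C)_1| = 12 (morphisms)
  |N(C)_2| = 22 (composable pairs)
Total = 6 + 12 + 22 = 40

40


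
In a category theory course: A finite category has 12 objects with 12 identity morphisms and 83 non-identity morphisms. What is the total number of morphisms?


Each object has an identity morphism, giving 12 identities.
Adding the 83 non-identity morphisms:
Total = 12 + 83 = 95

95


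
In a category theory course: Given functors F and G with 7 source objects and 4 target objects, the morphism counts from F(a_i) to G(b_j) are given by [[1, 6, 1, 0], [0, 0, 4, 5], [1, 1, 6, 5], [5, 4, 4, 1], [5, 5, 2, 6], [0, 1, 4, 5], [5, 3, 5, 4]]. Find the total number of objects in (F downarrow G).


Objects of (F downarrow G) are triples (a, b, h: F(a)->G(b)).
The count equals the sum of all entries in the hom-matrix.
sum(row 0) = 8
sum(row 1) = 9
sum(row 2) = 13
sum(row 3) = 14
sum(row 4) = 18
sum(row 5) = 10
sum(row 6) = 17
Grand total = 89

89


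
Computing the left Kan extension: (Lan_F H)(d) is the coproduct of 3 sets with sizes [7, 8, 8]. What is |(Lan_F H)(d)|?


Pointwise, the left Kan extension (Lan_F H)(d) is the colimit, indexed
by the comma category (F downarrow d), of H composed with the
projection (F downarrow d) -> C. Here that colimit is given
as a coproduct (disjoint union) of sets, so its cardinality is the
sum of the sizes of the summands.
Coproduct of sets with sizes: 7 + 8 + 8
= 23

23


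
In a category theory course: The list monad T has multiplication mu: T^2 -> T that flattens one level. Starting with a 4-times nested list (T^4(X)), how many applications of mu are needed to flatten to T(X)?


Each application of mu: T^2 -> T removes one layer of nesting.
Starting at depth 4 (i.e., T^4(X)), we need to reach T(X).
Number of mu applications = 4 - 1 = 3

3


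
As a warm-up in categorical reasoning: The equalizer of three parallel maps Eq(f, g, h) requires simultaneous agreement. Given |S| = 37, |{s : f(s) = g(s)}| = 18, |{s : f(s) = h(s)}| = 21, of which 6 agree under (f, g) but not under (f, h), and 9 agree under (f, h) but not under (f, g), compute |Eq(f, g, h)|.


Eq(f, g, h) is the triple-agreement set: points in S where all three
maps take the same value. Using inclusion-exclusion on the pairwise data:
Pair (f, g) agrees on 18 points; pair (f, h) on 21 points.
Points agreeing under (f, g) but not (f, h) = 6; under (f, h) but not (f, g) = 9.
Triple-agreement = agreement-in-(f, g) minus points that agree under (f, g) but not (f, h):
|Eq(f, g, h)| = 18 - 6 = 12
(cross-check via (f, h): 21 - 9 = 12.)

12


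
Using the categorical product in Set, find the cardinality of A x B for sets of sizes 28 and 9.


In Set, the product A x B is the Cartesian product.
By the universal property, |A x B| = |A| * |B|.
|A x B| = 28 * 9 = 252

252


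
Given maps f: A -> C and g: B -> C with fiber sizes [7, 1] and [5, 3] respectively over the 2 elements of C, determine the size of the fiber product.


The pullback A x_C B consists of pairs (a, b) with f(a) = g(b).
For each element c in C, the fiber product has |f^-1(c)| * |g^-1(c)| elements.
Summing over C: 7 * 5 + 1 * 3
= 35 + 3 = 38

38


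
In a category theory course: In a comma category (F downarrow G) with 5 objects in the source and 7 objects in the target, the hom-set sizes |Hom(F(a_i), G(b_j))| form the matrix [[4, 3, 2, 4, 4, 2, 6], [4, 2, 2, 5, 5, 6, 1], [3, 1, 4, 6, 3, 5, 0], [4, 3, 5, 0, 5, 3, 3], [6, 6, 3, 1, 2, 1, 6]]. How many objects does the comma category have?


Objects of (F downarrow G) are triples (a, b, h: F(a)->G(b)).
The count equals the sum of all entries in the hom-matrix.
sum(row 0) = 25
sum(row 1) = 25
sum(row 2) = 22
sum(row 3) = 23
sum(row 4) = 25
Grand total = 120

120


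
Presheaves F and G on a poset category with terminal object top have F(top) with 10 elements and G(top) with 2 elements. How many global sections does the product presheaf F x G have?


Global sections of a presheaf on a poset with terminal top satisfy
Gamma(H) ~ H(top). Presheaves admit pointwise products, so
(F x G)(top) = F(top) x G(top) (Cartesian product).
|Gamma(F x G)| = |F(top)| * |G(top)| = 10 * 2 = 20.

20


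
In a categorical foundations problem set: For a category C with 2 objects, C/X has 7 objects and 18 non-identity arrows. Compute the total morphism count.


In the slice category C/X, objects are morphisms to X.
Identity morphisms: 7 (one per object of C/X).
Non-identity morphisms: 18.
Total = 7 + 18 = 25

25


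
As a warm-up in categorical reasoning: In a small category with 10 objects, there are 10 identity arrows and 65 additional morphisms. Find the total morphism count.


Each object has an identity morphism, giving 10 identities.
Adding the 65 non-identity morphisms:
Total = 10 + 65 = 75

75


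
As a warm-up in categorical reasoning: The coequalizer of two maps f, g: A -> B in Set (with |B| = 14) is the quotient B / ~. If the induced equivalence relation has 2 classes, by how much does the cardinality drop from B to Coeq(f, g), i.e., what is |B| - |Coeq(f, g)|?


The coequalizer Coeq(f, g) = B / ~ has one element per equivalence class.
|B| = 14, |Coeq(f, g)| = 2.
|B| - |Coeq(f, g)| = 14 - 2 = 12.

12


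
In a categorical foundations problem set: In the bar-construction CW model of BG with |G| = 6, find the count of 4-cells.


In the bar-construction CW model of BG, the n-cells are indexed by
n-tuples [g_1|...|g_n] of non-identity elements of G (degenerate
simplices with some g_i = e do not contribute cells), so there are
(|G| - 1)^n n-cells.
For dim = 4 with |G| = 6:
cells = (6 - 1)^4 = 5^4 = 625

625


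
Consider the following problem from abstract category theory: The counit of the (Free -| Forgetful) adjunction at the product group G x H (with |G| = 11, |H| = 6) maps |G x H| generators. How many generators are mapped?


The counit epsilon_K: F(U(K)) -> K of the Free-Forgetful adjunction
maps |K| generators of F(U(K)) into K. For K = G x H (the product group),
|G x H| = |G| * |H|.
Total generators mapped = 11 * 6 = 66.

66


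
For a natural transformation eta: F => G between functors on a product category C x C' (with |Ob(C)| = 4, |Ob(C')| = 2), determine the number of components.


A natural transformation eta: F => G assigns one component morphism per
object of the domain category.
The domain is the product category C x C', so
|Ob(C x C')| = |Ob(C)| * |Ob(C')| = 4 * 2 = 8.
Therefore eta has 8 component morphisms.

8


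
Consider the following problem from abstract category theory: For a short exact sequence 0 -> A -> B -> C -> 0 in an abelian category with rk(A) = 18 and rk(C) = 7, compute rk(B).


For a short exact sequence 0 -> A -> B -> C -> 0,
rank is additive: rank(B) = rank(A) + rank(C).
rank(B) = 18 + 7 = 25

25


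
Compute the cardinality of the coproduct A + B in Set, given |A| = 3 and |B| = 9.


In Set, the coproduct A + B is the disjoint union.
|A + B| = |A| + |B| = 3 + 9 = 12

12


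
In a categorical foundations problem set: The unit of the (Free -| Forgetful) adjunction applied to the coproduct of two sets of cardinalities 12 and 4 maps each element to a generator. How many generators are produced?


The unit eta_X: X -> U(F(X)) of the Free-Forgetful adjunction
maps each element of X to a generator of F(X). For X = S + T (disjoint
union in Set), |S + T| = |S| + |T|.
Total mappings = 12 + 4 = 16.

16


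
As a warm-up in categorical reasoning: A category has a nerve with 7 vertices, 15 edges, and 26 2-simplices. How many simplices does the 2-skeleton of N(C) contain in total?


The 2-skeleton of the nerve N(C) consists of simplices in dimensions 0, 1, 2:
  |N(C)_0| = 7 (objects)
  |N(C)_1| = 15 (morphisms)
  |N(C)_2| = 26 (composable pairs)
Total = 7 + 15 + 26 = 48

48


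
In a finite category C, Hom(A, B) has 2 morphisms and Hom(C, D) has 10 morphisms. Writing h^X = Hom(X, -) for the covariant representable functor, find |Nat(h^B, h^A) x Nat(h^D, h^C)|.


By the Yoneda lemma, Nat(h^B, h^A) is isomorphic to Hom(A, B),
so |Nat(h^B, h^A)| = |Hom(A, B)| and |Nat(h^D, h^C)| = |Hom(C, D)|.
|Hom(A, B)| = 2, |Hom(C, D)| = 10.
|Nat(h^B, h^A) x Nat(h^D, h^C)| = 2 * 10 = 20

20


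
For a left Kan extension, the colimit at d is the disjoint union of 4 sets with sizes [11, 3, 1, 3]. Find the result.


Pointwise, the left Kan extension (Lan_F H)(d) is the colimit, indexed
by the comma category (F downarrow d), of H composed with the
projection (F downarrow d) -> C. Here that colimit is given
as a coproduct (disjoint union) of sets, so its cardinality is the
sum of the sizes of the summands.
Coproduct of sets with sizes: 11 + 3 + 1 + 3
= 18

18


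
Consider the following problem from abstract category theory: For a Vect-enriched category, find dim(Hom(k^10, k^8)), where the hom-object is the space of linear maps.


In Vect-enriched categories, Hom(k^n, k^m) is the space of m x n matrices.
dim(Hom(k^10, k^8)) = 8 * 10 = 80

80


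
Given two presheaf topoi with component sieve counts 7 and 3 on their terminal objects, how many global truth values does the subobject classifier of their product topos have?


In a product of presheaf topoi E_1 x E_2, the subobject classifier
is Omega = Omega_1 x Omega_2 (componentwise), so
|Omega(top)| = |Omega_1(top_1)| * |Omega_2(top_2)|.
= 7 * 3 = 21.

21


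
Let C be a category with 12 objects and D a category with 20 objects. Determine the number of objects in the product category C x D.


The product category C x D has objects that are pairs (c, d).
Number of pairs = |Ob(C)| * |Ob(D)| = 12 * 20 = 240

240


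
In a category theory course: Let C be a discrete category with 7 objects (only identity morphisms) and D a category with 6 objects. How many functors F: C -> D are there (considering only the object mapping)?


A functor from a discrete category C to D is determined by
where each object maps. Each of the 7 objects of C can map
to any of the 6 objects of D independently.
Number of functors = 6^7 = 279936

279936


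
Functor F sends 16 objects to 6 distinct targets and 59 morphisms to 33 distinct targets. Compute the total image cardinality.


The image of F consists of distinct objects and distinct morphisms.
|Im(F)| on objects = 6
|Im(F)| on morphisms = 33
Total image cardinality = 6 + 33 = 39

39


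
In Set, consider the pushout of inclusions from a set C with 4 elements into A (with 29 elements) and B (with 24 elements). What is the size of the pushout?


The pushout A +_C B identifies the images of C in A and B.
|A +_C B| = |A| + |B| - |C| (for injections).
= 29 + 24 - 4 = 49

49


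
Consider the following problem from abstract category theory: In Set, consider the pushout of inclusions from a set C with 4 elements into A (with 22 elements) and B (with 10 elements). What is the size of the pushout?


The pushout A +_C B identifies the images of C in A and B.
|A +_C B| = |A| + |B| - |C| (for injections).
= 22 + 10 - 4 = 28

28


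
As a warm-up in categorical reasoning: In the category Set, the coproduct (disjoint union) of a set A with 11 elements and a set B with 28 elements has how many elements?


In Set, the coproduct A + B is the disjoint union.
|A + B| = |A| + |B| = 11 + 28 = 39

39


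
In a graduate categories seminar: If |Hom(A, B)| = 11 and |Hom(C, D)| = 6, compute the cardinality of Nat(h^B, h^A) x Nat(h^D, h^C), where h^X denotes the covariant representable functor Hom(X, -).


By the Yoneda lemma, Nat(h^B, h^A) is isomorphic to Hom(A, B),
so |Nat(h^B, h^A)| = |Hom(A, B)| and |Nat(h^D, h^C)| = |Hom(C, D)|.
|Hom(A, B)| = 11, |Hom(C, D)| = 6.
|Nat(h^B, h^A) x Nat(h^D, h^C)| = 11 * 6 = 66

66


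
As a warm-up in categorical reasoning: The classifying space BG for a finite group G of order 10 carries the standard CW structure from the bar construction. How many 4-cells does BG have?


In the bar-construction CW model of BG, the n-cells are indexed by
n-tuples [g_1|...|g_n] of non-identity elements of G (degenerate
simplices with some g_i = e do not contribute cells), so there are
(|G| - 1)^n n-cells.
For dim = 4 with |G| = 10:
cells = (10 - 1)^4 = 9^4 = 6561

6561


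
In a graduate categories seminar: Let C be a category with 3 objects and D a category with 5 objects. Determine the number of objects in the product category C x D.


The product category C x D has objects that are pairs (c, d).
Number of pairs = |Ob(C)| * |Ob(D)| = 3 * 5 = 15

15


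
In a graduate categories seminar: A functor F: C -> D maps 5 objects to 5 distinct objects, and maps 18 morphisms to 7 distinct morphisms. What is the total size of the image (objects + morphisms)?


The image of F consists of distinct objects and distinct morphisms.
|Im(F)| on objects = 5
|Im(F)| on morphisms = 7
Total image cardinality = 5 + 7 = 12

12


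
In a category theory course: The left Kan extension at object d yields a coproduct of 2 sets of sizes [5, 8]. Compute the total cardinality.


Pointwise, the left Kan extension (Lan_F H)(d) is the colimit, indexed
by the comma category (F downarrow d), of H composed with the
projection (F downarrow d) -> C. Here that colimit is given
as a coproduct (disjoint union) of sets, so its cardinality is the
sum of the sizes of the summands.
Coproduct of sets with sizes: 5 + 8
= 13

13


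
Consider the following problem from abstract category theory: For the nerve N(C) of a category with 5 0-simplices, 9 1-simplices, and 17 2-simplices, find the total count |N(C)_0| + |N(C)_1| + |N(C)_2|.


The 2-skeleton of the nerve N(C) consists of simplices in dimensions 0, 1, 2:
  |N(C)_0| = 5 (objects)
  |N(C)_1| = 9 (morphisms)
  |N(C)_2| = 17 (composable pairs)
Total = 5 + 9 + 17 = 31

31


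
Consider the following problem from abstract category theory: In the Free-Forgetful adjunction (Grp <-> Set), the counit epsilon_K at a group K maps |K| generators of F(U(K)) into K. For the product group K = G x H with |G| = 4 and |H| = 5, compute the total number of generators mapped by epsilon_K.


The counit epsilon_K: F(U(K)) -> K of the Free-Forgetful adjunction
maps |K| generators of F(U(K)) into K. For K = G x H (the product group),
|G x H| = |G| * |H|.
Total generators mapped = 4 * 5 = 20.

20


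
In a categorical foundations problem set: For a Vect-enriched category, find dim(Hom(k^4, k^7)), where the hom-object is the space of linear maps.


In Vect-enriched categories, Hom(k^n, k^m) is the space of m x n matrices.
dim(Hom(k^4, k^7)) = 7 * 4 = 28

28


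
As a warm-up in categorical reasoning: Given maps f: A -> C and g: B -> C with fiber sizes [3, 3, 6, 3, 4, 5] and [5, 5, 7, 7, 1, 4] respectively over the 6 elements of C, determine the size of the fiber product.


The pullback A x_C B consists of pairs (a, b) with f(a) = g(b).
For each element c in C, the fiber product has |f^-1(c)| * |g^-1(c)| elements.
Summing over C: 3 * 5 + 3 * 5 + 6 * 7 + 3 * 7 + 4 * 1 + 5 * 4
= 15 + 15 + 42 + 21 + 4 + 20 = 117

117


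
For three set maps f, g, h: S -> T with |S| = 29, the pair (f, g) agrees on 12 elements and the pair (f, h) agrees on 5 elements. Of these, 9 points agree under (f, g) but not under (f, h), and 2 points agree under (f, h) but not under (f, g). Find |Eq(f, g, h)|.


Eq(f, g, h) is the triple-agreement set: points in S where all three
maps take the same value. Using inclusion-exclusion on the pairwise data:
Pair (f, g) agrees on 12 points; pair (f, h) on 5 points.
Points agreeing under (f, g) but not (f, h) = 9; under (f, h) but not (f, g) = 2.
Triple-agreement = agreement-in-(f, g) minus points that agree under (f, g) but not (f, h):
|Eq(f, g, h)| = 12 - 9 = 3
(cross-check via (f, h): 5 - 2 = 3.)

3


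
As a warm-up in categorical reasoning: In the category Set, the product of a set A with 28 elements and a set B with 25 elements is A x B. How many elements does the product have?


In Set, the product A x B is the Cartesian product.
By the universal property, |A x B| = |A| * |B|.
|A x B| = 28 * 25 = 700

700


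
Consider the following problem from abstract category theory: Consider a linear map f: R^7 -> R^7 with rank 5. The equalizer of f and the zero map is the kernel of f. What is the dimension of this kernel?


The equalizer of f and the zero map is ker(f).
By the rank-nullity theorem: dim(ker(f)) = dim(domain) - rank(f).
dim(ker(f)) = 7 - 5 = 2

2


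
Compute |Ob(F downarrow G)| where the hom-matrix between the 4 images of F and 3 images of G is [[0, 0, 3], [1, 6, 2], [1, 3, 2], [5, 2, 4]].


Objects of (F downarrow G) are triples (a, b, h: F(a)->G(b)).
The count equals the sum of all entries in the hom-matrix.
sum(row 0) = 3
sum(row 1) = 9
sum(row 2) = 6
sum(row 3) = 11
Grand total = 29

29


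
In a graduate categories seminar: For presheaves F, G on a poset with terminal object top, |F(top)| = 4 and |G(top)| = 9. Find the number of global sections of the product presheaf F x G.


Global sections of a presheaf on a poset with terminal top satisfy
Gamma(H) ~ H(top). Presheaves admit pointwise products, so
(F x G)(top) = F(top) x G(top) (Cartesian product).
|Gamma(F x G)| = |F(top)| * |G(top)| = 4 * 9 = 36.

36


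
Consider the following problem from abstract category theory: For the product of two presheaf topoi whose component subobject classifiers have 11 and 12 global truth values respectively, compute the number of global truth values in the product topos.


In a product of presheaf topoi E_1 x E_2, the subobject classifier
is Omega = Omega_1 x Omega_2 (componentwise), so
|Omega(top)| = |Omega_1(top_1)| * |Omega_2(top_2)|.
= 11 * 12 = 132.

132


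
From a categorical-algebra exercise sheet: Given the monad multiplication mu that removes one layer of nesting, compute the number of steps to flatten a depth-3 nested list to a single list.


Each application of mu: T^2 -> T removes one layer of nesting.
Starting at depth 3 (i.e., T^3(X)), we need to reach T(X).
Number of mu applications = 3 - 1 = 2

2


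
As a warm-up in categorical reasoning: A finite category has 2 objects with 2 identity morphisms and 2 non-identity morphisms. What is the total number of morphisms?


Each object has an identity morphism, giving 2 identities.
Adding the 2 non-identity morphisms:
Total = 2 + 2 = 4

4


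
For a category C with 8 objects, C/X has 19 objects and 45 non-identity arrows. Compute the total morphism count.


In the slice category C/X, objects are morphisms to X.
Identity morphisms: 19 (one per object of C/X).
Non-identity morphisms: 45.
Total = 19 + 45 = 64

64


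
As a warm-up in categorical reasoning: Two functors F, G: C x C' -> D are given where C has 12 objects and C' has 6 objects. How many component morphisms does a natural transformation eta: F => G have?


A natural transformation eta: F => G assigns one component morphism per
object of the domain category.
The domain is the product category C x C', so
|Ob(C x C')| = |Ob(C)| * |Ob(C')| = 12 * 6 = 72.
Therefore eta has 72 component morphisms.

72


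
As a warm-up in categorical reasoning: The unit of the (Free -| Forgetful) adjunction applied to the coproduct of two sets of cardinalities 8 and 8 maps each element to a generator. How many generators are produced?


The unit eta_X: X -> U(F(X)) of the Free-Forgetful adjunction
maps each element of X to a generator of F(X). For X = S + T (disjoint
union in Set), |S + T| = |S| + |T|.
Total mappings = 8 + 8 = 16.

16


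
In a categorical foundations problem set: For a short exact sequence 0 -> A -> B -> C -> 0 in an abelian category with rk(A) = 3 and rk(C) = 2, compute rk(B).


For a short exact sequence 0 -> A -> B -> C -> 0,
rank is additive: rank(B) = rank(A) + rank(C).
rank(B) = 3 + 2 = 5

5


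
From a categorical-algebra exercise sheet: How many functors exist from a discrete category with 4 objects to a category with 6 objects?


A functor from a discrete category C to D is determined by
where each object maps. Each of the 4 objects of C can map
to any of the 6 objects of D independently.
Number of functors = 6^4 = 1296

1296


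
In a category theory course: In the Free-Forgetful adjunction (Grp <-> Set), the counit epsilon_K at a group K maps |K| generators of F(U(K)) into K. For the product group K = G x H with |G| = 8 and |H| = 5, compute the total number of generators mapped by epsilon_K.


The counit epsilon_K: F(U(K)) -> K of the Free-Forgetful adjunction
maps |K| generators of F(U(K)) into K. For K = G x H (the product group),
|G x H| = |G| * |H|.
Total generators mapped = 8 * 5 = 40.

40


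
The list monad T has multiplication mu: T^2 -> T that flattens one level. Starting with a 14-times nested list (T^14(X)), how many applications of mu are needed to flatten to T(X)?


Each application of mu: T^2 -> T removes one layer of nesting.
Starting at depth 14 (i.e., T^14(X)), we need to reach T(X).
Number of mu applications = 14 - 1 = 13

13


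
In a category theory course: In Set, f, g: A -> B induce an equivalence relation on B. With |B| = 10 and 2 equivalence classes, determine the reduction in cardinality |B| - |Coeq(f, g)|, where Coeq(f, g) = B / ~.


The coequalizer Coeq(f, g) = B / ~ has one element per equivalence class.
|B| = 10, |Coeq(f, g)| = 2.
|B| - |Coeq(f, g)| = 10 - 2 = 8.

8


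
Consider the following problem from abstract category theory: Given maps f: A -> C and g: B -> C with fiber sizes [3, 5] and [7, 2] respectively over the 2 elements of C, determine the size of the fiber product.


The pullback A x_C B consists of pairs (a, b) with f(a) = g(b).
For each element c in C, the fiber product has |f^-1(c)| * |g^-1(c)| elements.
Summing over C: 3 * 7 + 5 * 2
= 21 + 10 = 31

31


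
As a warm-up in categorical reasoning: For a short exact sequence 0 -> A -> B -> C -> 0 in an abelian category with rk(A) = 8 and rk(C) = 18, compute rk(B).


For a short exact sequence 0 -> A -> B -> C -> 0,
rank is additive: rank(B) = rank(A) + rank(C).
rank(B) = 8 + 18 = 26

26


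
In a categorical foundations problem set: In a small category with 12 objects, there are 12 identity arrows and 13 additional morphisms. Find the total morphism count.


Each object has an identity morphism, giving 12 identities.
Adding the 13 non-identity morphisms:
Total = 12 + 13 = 25

25


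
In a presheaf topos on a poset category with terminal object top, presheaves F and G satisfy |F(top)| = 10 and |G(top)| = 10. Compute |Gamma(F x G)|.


Global sections of a presheaf on a poset with terminal top satisfy
Gamma(H) ~ H(top). Presheaves admit pointwise products, so
(F x G)(top) = F(top) x G(top) (Cartesian product).
|Gamma(F x G)| = |F(top)| * |G(top)| = 10 * 10 = 100.

100
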